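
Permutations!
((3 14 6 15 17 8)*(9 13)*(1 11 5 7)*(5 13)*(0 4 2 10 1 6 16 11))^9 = ((0 4 2 10 1)(3 14 16 11 13 9 5 7 6 15 17 8))^9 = (0 1 10 2 4)(3 15 5 11)(6 9 16 8)(7 13 14 17)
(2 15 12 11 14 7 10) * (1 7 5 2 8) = (1 7 10 8)(2 15 12 11 14 5) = [0, 7, 15, 3, 4, 2, 6, 10, 1, 9, 8, 14, 11, 13, 5, 12]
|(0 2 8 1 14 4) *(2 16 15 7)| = |(0 16 15 7 2 8 1 14 4)| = 9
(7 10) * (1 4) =(1 4)(7 10) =[0, 4, 2, 3, 1, 5, 6, 10, 8, 9, 7]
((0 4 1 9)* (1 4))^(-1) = (0 9 1)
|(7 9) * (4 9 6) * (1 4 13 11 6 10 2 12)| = 21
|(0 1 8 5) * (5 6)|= 5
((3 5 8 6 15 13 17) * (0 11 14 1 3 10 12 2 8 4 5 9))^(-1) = (0 9 3 1 14 11)(2 12 10 17 13 15 6 8)(4 5)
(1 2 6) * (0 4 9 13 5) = [4, 2, 6, 3, 9, 0, 1, 7, 8, 13, 10, 11, 12, 5] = (0 4 9 13 5)(1 2 6)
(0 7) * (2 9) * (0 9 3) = (0 7 9 2 3) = [7, 1, 3, 0, 4, 5, 6, 9, 8, 2]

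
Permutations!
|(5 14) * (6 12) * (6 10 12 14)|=6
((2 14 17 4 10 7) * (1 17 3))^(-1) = ((1 17 4 10 7 2 14 3))^(-1) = (1 3 14 2 7 10 4 17)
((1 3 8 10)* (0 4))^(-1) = (0 4)(1 10 8 3)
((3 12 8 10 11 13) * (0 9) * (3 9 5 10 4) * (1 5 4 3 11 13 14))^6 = (0 10 14)(1 4 13)(5 11 9)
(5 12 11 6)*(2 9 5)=(2 9 5 12 11 6)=[0, 1, 9, 3, 4, 12, 2, 7, 8, 5, 10, 6, 11]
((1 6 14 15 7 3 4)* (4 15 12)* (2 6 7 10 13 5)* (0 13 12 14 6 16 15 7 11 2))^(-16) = ((0 13 5)(1 11 2 16 15 10 12 4)(3 7))^(-16) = (16)(0 5 13)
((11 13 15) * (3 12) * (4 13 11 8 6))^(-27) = ((3 12)(4 13 15 8 6))^(-27) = (3 12)(4 8 13 6 15)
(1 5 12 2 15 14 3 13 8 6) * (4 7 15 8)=[0, 5, 8, 13, 7, 12, 1, 15, 6, 9, 10, 11, 2, 4, 3, 14]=(1 5 12 2 8 6)(3 13 4 7 15 14)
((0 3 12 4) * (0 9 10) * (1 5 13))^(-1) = (0 10 9 4 12 3)(1 13 5)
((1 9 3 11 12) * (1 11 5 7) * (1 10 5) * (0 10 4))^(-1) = ((0 10 5 7 4)(1 9 3)(11 12))^(-1) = (0 4 7 5 10)(1 3 9)(11 12)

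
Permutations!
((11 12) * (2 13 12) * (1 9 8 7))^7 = ((1 9 8 7)(2 13 12 11))^7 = (1 7 8 9)(2 11 12 13)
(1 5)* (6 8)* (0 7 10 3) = (0 7 10 3)(1 5)(6 8) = [7, 5, 2, 0, 4, 1, 8, 10, 6, 9, 3]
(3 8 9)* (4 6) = (3 8 9)(4 6) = [0, 1, 2, 8, 6, 5, 4, 7, 9, 3]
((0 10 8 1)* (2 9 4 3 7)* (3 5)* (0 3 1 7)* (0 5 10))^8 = (1 5 3)(2 4 8)(7 9 10) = ((1 3 5)(2 9 4 10 8 7))^8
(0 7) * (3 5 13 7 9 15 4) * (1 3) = (0 9 15 4 1 3 5 13 7) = [9, 3, 2, 5, 1, 13, 6, 0, 8, 15, 10, 11, 12, 7, 14, 4]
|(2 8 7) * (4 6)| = 6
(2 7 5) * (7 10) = [0, 1, 10, 3, 4, 2, 6, 5, 8, 9, 7] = (2 10 7 5)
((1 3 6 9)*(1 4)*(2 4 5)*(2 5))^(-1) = (1 4 2 9 6 3)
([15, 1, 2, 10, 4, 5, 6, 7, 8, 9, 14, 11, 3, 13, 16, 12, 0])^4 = [10, 1, 2, 0, 4, 5, 6, 7, 8, 9, 15, 11, 16, 13, 12, 14, 3]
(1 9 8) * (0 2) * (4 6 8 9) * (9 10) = (0 2)(1 4 6 8)(9 10) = [2, 4, 0, 3, 6, 5, 8, 7, 1, 10, 9]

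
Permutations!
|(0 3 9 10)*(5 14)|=|(0 3 9 10)(5 14)|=4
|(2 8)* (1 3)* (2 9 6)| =|(1 3)(2 8 9 6)| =4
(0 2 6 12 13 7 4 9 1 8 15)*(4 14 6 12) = (0 2 12 13 7 14 6 4 9 1 8 15) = [2, 8, 12, 3, 9, 5, 4, 14, 15, 1, 10, 11, 13, 7, 6, 0]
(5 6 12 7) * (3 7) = (3 7 5 6 12) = [0, 1, 2, 7, 4, 6, 12, 5, 8, 9, 10, 11, 3]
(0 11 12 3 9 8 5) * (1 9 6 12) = (0 11 1 9 8 5)(3 6 12) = [11, 9, 2, 6, 4, 0, 12, 7, 5, 8, 10, 1, 3]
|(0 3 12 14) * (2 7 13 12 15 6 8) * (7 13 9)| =18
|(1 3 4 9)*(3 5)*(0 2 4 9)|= |(0 2 4)(1 5 3 9)|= 12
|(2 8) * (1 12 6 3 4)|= 10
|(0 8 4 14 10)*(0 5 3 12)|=|(0 8 4 14 10 5 3 12)|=8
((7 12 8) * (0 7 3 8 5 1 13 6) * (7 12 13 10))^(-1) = (0 6 13 7 10 1 5 12)(3 8)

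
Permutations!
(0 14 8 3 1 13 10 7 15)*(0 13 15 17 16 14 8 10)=(0 8 3 1 15 13)(7 17 16 14 10)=[8, 15, 2, 1, 4, 5, 6, 17, 3, 9, 7, 11, 12, 0, 10, 13, 14, 16]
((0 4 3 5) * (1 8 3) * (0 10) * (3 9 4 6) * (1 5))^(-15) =(0 1 4)(3 9 10)(5 6 8) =((0 6 3 1 8 9 4 5 10))^(-15)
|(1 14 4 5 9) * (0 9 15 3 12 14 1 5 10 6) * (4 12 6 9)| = |(0 4 10 9 5 15 3 6)(12 14)| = 8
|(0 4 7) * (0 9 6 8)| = |(0 4 7 9 6 8)| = 6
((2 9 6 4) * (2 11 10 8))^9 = ((2 9 6 4 11 10 8))^9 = (2 6 11 8 9 4 10)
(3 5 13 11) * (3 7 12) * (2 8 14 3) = (2 8 14 3 5 13 11 7 12) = [0, 1, 8, 5, 4, 13, 6, 12, 14, 9, 10, 7, 2, 11, 3]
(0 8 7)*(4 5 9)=(0 8 7)(4 5 9)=[8, 1, 2, 3, 5, 9, 6, 0, 7, 4]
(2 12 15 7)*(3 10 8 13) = [0, 1, 12, 10, 4, 5, 6, 2, 13, 9, 8, 11, 15, 3, 14, 7] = (2 12 15 7)(3 10 8 13)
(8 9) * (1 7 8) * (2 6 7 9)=(1 9)(2 6 7 8)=[0, 9, 6, 3, 4, 5, 7, 8, 2, 1]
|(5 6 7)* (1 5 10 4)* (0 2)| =6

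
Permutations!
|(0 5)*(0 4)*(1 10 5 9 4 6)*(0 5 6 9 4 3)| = 15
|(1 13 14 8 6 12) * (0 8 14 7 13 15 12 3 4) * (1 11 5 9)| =30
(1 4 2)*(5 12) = (1 4 2)(5 12) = [0, 4, 1, 3, 2, 12, 6, 7, 8, 9, 10, 11, 5]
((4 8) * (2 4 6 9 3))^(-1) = (2 3 9 6 8 4) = ((2 4 8 6 9 3))^(-1)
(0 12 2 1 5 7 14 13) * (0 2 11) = (0 12 11)(1 5 7 14 13 2) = [12, 5, 1, 3, 4, 7, 6, 14, 8, 9, 10, 0, 11, 2, 13]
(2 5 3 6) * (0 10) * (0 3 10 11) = [11, 1, 5, 6, 4, 10, 2, 7, 8, 9, 3, 0] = (0 11)(2 5 10 3 6)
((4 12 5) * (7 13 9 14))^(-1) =((4 12 5)(7 13 9 14))^(-1) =(4 5 12)(7 14 9 13)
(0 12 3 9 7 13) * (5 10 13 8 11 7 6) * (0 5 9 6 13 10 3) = [12, 1, 2, 6, 4, 3, 9, 8, 11, 13, 10, 7, 0, 5] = (0 12)(3 6 9 13 5)(7 8 11)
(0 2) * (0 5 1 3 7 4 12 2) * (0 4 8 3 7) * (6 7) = [4, 6, 5, 0, 12, 1, 7, 8, 3, 9, 10, 11, 2] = (0 4 12 2 5 1 6 7 8 3)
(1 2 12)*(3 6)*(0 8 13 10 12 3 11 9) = (0 8 13 10 12 1 2 3 6 11 9) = [8, 2, 3, 6, 4, 5, 11, 7, 13, 0, 12, 9, 1, 10]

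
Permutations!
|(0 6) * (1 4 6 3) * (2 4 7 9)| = 8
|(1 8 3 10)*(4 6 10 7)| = 7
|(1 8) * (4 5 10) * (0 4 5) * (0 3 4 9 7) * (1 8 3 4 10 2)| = |(0 9 7)(1 3 10 5 2)| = 15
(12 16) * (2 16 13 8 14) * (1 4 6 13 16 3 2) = [0, 4, 3, 2, 6, 5, 13, 7, 14, 9, 10, 11, 16, 8, 1, 15, 12] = (1 4 6 13 8 14)(2 3)(12 16)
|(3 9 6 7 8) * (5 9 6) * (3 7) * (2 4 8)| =4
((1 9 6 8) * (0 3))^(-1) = (0 3)(1 8 6 9)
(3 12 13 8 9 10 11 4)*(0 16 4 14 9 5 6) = (0 16 4 3 12 13 8 5 6)(9 10 11 14) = [16, 1, 2, 12, 3, 6, 0, 7, 5, 10, 11, 14, 13, 8, 9, 15, 4]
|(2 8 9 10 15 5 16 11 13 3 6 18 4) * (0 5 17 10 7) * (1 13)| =42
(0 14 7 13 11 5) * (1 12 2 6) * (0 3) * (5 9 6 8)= [14, 12, 8, 0, 4, 3, 1, 13, 5, 6, 10, 9, 2, 11, 7]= (0 14 7 13 11 9 6 1 12 2 8 5 3)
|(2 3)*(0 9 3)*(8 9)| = 5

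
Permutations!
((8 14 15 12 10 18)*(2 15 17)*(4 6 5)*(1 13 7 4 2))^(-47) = ((1 13 7 4 6 5 2 15 12 10 18 8 14 17))^(-47) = (1 10 6 17 12 4 14 15 7 8 2 13 18 5)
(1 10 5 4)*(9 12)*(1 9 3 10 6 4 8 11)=(1 6 4 9 12 3 10 5 8 11)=[0, 6, 2, 10, 9, 8, 4, 7, 11, 12, 5, 1, 3]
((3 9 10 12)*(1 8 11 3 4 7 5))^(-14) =(1 12 11 7 9)(3 5 10 8 4)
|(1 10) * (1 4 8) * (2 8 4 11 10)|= 6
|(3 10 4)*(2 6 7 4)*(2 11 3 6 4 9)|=15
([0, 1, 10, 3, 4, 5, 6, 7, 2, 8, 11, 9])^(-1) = [0, 1, 8, 3, 4, 5, 6, 7, 9, 11, 2, 10]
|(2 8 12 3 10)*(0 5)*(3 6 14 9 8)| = 30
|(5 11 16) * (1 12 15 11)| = 6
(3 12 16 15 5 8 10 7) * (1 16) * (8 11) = [0, 16, 2, 12, 4, 11, 6, 3, 10, 9, 7, 8, 1, 13, 14, 5, 15] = (1 16 15 5 11 8 10 7 3 12)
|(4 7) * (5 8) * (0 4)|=6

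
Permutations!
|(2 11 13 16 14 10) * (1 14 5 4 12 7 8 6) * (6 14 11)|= 13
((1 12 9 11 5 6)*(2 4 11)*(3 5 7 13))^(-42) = ((1 12 9 2 4 11 7 13 3 5 6))^(-42) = (1 9 4 7 3 6 12 2 11 13 5)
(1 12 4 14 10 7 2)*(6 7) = [0, 12, 1, 3, 14, 5, 7, 2, 8, 9, 6, 11, 4, 13, 10] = (1 12 4 14 10 6 7 2)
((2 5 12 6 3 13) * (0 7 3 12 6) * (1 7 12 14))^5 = ((0 12)(1 7 3 13 2 5 6 14))^5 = (0 12)(1 5 3 14 2 7 6 13)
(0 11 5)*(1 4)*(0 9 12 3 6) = (0 11 5 9 12 3 6)(1 4) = [11, 4, 2, 6, 1, 9, 0, 7, 8, 12, 10, 5, 3]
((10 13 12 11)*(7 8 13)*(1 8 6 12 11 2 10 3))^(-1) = (1 3 11 13 8)(2 12 6 7 10)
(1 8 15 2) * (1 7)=[0, 8, 7, 3, 4, 5, 6, 1, 15, 9, 10, 11, 12, 13, 14, 2]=(1 8 15 2 7)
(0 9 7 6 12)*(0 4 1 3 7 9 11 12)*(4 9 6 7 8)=(0 11 12 9 6)(1 3 8 4)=[11, 3, 2, 8, 1, 5, 0, 7, 4, 6, 10, 12, 9]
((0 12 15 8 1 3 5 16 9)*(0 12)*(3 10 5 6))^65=((1 10 5 16 9 12 15 8)(3 6))^65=(1 10 5 16 9 12 15 8)(3 6)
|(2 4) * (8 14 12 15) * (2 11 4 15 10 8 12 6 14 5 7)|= 14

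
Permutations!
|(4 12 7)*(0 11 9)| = 3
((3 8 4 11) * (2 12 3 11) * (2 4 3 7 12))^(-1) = ((3 8)(7 12))^(-1) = (3 8)(7 12)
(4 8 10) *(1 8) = [0, 8, 2, 3, 1, 5, 6, 7, 10, 9, 4] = (1 8 10 4)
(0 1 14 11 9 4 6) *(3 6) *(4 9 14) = (0 1 4 3 6)(11 14) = [1, 4, 2, 6, 3, 5, 0, 7, 8, 9, 10, 14, 12, 13, 11]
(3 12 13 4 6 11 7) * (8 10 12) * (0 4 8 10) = [4, 1, 2, 10, 6, 5, 11, 3, 0, 9, 12, 7, 13, 8] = (0 4 6 11 7 3 10 12 13 8)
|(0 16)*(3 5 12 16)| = 5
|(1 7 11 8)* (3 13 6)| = |(1 7 11 8)(3 13 6)| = 12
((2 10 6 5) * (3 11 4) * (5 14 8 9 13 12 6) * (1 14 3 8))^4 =((1 14)(2 10 5)(3 11 4 8 9 13 12 6))^4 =(14)(2 10 5)(3 9)(4 12)(6 8)(11 13)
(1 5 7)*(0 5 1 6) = (0 5 7 6) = [5, 1, 2, 3, 4, 7, 0, 6]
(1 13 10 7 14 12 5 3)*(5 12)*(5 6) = (1 13 10 7 14 6 5 3) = [0, 13, 2, 1, 4, 3, 5, 14, 8, 9, 7, 11, 12, 10, 6]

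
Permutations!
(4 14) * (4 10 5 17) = (4 14 10 5 17) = [0, 1, 2, 3, 14, 17, 6, 7, 8, 9, 5, 11, 12, 13, 10, 15, 16, 4]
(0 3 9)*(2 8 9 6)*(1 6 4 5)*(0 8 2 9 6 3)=(1 3 4 5)(6 9 8)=[0, 3, 2, 4, 5, 1, 9, 7, 6, 8]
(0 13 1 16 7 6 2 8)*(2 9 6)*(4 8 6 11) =(0 13 1 16 7 2 6 9 11 4 8) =[13, 16, 6, 3, 8, 5, 9, 2, 0, 11, 10, 4, 12, 1, 14, 15, 7]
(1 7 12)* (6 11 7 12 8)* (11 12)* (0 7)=(0 7 8 6 12 1 11)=[7, 11, 2, 3, 4, 5, 12, 8, 6, 9, 10, 0, 1]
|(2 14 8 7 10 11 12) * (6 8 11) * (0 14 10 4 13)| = |(0 14 11 12 2 10 6 8 7 4 13)| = 11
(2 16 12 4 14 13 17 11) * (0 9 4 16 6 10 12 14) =[9, 1, 6, 3, 0, 5, 10, 7, 8, 4, 12, 2, 16, 17, 13, 15, 14, 11] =(0 9 4)(2 6 10 12 16 14 13 17 11)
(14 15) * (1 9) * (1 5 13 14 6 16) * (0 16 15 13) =(0 16 1 9 5)(6 15)(13 14) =[16, 9, 2, 3, 4, 0, 15, 7, 8, 5, 10, 11, 12, 14, 13, 6, 1]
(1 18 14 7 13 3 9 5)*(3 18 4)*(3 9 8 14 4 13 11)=(1 13 18 4 9 5)(3 8 14 7 11)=[0, 13, 2, 8, 9, 1, 6, 11, 14, 5, 10, 3, 12, 18, 7, 15, 16, 17, 4]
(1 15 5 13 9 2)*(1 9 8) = (1 15 5 13 8)(2 9) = [0, 15, 9, 3, 4, 13, 6, 7, 1, 2, 10, 11, 12, 8, 14, 5]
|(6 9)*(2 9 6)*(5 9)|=|(2 5 9)|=3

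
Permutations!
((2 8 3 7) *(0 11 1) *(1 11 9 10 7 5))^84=(11)(0 7 3)(1 10 8)(2 5 9)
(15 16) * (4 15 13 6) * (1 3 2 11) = [0, 3, 11, 2, 15, 5, 4, 7, 8, 9, 10, 1, 12, 6, 14, 16, 13] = (1 3 2 11)(4 15 16 13 6)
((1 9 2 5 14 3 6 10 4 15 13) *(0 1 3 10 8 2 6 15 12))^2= ((0 1 9 6 8 2 5 14 10 4 12)(3 15 13))^2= (0 9 8 5 10 12 1 6 2 14 4)(3 13 15)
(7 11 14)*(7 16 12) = (7 11 14 16 12) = [0, 1, 2, 3, 4, 5, 6, 11, 8, 9, 10, 14, 7, 13, 16, 15, 12]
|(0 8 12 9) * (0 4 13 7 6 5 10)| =|(0 8 12 9 4 13 7 6 5 10)| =10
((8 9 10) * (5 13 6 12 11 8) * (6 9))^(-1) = (5 10 9 13)(6 8 11 12)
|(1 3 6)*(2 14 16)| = |(1 3 6)(2 14 16)| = 3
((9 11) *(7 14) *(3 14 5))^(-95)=(3 14 7 5)(9 11)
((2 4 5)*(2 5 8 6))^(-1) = ((2 4 8 6))^(-1) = (2 6 8 4)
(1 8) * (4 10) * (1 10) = (1 8 10 4) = [0, 8, 2, 3, 1, 5, 6, 7, 10, 9, 4]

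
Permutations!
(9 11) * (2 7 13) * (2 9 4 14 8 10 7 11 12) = [0, 1, 11, 3, 14, 5, 6, 13, 10, 12, 7, 4, 2, 9, 8] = (2 11 4 14 8 10 7 13 9 12)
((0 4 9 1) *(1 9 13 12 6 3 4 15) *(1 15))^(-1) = (15)(0 1)(3 6 12 13 4)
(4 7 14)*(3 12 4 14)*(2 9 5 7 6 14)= (2 9 5 7 3 12 4 6 14)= [0, 1, 9, 12, 6, 7, 14, 3, 8, 5, 10, 11, 4, 13, 2]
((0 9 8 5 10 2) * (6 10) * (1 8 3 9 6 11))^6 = (0 10)(1 5)(2 6)(8 11)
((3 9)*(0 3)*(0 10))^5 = (0 3 9 10)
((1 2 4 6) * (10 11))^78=((1 2 4 6)(10 11))^78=(11)(1 4)(2 6)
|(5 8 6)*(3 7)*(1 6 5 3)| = 4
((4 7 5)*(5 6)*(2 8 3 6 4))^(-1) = (2 5 6 3 8)(4 7)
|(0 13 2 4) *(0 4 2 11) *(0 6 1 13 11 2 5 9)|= 8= |(0 11 6 1 13 2 5 9)|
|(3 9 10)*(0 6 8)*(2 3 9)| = |(0 6 8)(2 3)(9 10)| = 6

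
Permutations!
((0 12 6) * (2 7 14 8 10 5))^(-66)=(14)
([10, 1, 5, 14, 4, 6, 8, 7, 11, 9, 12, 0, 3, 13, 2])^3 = (0 3 5 11 12 2 8 10 14 6)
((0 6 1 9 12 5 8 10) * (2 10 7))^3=(0 9 8 10 1 5 2 6 12 7)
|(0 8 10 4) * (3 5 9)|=12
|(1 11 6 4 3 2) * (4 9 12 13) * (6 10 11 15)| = 18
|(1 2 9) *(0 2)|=4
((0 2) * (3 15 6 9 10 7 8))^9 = ((0 2)(3 15 6 9 10 7 8))^9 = (0 2)(3 6 10 8 15 9 7)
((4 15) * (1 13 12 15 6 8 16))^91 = ((1 13 12 15 4 6 8 16))^91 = (1 15 8 13 4 16 12 6)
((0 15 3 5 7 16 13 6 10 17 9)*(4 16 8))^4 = ((0 15 3 5 7 8 4 16 13 6 10 17 9))^4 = (0 7 13 9 5 16 17 3 4 10 15 8 6)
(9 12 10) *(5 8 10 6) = (5 8 10 9 12 6) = [0, 1, 2, 3, 4, 8, 5, 7, 10, 12, 9, 11, 6]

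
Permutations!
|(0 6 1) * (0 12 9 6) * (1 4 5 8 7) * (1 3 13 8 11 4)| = 12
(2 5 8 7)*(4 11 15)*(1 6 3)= (1 6 3)(2 5 8 7)(4 11 15)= [0, 6, 5, 1, 11, 8, 3, 2, 7, 9, 10, 15, 12, 13, 14, 4]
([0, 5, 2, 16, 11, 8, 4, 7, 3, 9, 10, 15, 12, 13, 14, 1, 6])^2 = [0, 8, 2, 6, 15, 3, 11, 7, 16, 9, 10, 1, 12, 13, 14, 5, 4]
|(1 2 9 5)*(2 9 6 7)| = |(1 9 5)(2 6 7)| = 3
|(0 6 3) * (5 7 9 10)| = |(0 6 3)(5 7 9 10)| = 12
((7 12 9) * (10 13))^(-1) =((7 12 9)(10 13))^(-1) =(7 9 12)(10 13)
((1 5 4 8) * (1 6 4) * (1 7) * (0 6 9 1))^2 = (0 4 9 5)(1 7 6 8)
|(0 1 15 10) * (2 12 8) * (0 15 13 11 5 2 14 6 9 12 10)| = 40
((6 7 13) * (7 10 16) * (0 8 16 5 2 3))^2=(0 16 13 10 2)(3 8 7 6 5)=((0 8 16 7 13 6 10 5 2 3))^2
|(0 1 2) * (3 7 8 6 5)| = 15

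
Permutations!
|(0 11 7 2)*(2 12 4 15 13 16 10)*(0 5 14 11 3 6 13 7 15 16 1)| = 10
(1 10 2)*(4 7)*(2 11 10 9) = (1 9 2)(4 7)(10 11) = [0, 9, 1, 3, 7, 5, 6, 4, 8, 2, 11, 10]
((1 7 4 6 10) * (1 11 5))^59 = (1 6 5 4 11 7 10)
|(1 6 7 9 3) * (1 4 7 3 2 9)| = |(1 6 3 4 7)(2 9)| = 10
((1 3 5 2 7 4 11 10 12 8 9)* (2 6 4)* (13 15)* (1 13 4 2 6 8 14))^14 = (1 5 9 15 11 12)(2 6 7)(3 8 13 4 10 14) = ((1 3 5 8 9 13 15 4 11 10 12 14)(2 7 6))^14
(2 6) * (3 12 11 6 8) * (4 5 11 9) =(2 8 3 12 9 4 5 11 6) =[0, 1, 8, 12, 5, 11, 2, 7, 3, 4, 10, 6, 9]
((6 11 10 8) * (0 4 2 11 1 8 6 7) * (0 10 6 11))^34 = (0 4 2)(1 11 7)(6 10 8)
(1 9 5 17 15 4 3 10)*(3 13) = (1 9 5 17 15 4 13 3 10) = [0, 9, 2, 10, 13, 17, 6, 7, 8, 5, 1, 11, 12, 3, 14, 4, 16, 15]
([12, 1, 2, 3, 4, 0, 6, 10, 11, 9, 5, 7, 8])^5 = (0 10 11 12 5 7 8)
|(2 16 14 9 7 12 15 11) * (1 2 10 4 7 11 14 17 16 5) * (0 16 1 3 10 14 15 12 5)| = 15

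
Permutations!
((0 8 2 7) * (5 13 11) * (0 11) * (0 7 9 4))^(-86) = ((0 8 2 9 4)(5 13 7 11))^(-86) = (0 4 9 2 8)(5 7)(11 13)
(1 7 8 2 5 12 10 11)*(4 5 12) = (1 7 8 2 12 10 11)(4 5) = [0, 7, 12, 3, 5, 4, 6, 8, 2, 9, 11, 1, 10]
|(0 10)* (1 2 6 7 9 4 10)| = 8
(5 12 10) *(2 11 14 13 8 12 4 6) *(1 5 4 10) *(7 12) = (1 5 10 4 6 2 11 14 13 8 7 12) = [0, 5, 11, 3, 6, 10, 2, 12, 7, 9, 4, 14, 1, 8, 13]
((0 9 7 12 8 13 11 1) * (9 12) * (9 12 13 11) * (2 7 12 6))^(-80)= (0 8 13 11 9 1 12)(2 7 6)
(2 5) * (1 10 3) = [0, 10, 5, 1, 4, 2, 6, 7, 8, 9, 3] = (1 10 3)(2 5)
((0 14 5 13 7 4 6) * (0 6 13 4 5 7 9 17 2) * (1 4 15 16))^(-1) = ((0 14 7 5 15 16 1 4 13 9 17 2))^(-1) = (0 2 17 9 13 4 1 16 15 5 7 14)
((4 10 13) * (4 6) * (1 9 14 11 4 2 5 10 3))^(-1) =((1 9 14 11 4 3)(2 5 10 13 6))^(-1) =(1 3 4 11 14 9)(2 6 13 10 5)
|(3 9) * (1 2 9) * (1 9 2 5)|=2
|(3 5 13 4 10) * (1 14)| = |(1 14)(3 5 13 4 10)| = 10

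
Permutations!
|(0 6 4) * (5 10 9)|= 3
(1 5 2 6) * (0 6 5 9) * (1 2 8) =(0 6 2 5 8 1 9) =[6, 9, 5, 3, 4, 8, 2, 7, 1, 0]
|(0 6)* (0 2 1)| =|(0 6 2 1)| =4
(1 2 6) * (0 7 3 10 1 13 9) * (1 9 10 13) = (0 7 3 13 10 9)(1 2 6) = [7, 2, 6, 13, 4, 5, 1, 3, 8, 0, 9, 11, 12, 10]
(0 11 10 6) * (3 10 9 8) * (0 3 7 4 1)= [11, 0, 2, 10, 1, 5, 3, 4, 7, 8, 6, 9]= (0 11 9 8 7 4 1)(3 10 6)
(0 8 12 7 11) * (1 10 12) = (0 8 1 10 12 7 11) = [8, 10, 2, 3, 4, 5, 6, 11, 1, 9, 12, 0, 7]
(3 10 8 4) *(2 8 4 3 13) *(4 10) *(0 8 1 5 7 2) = [8, 5, 1, 4, 13, 7, 6, 2, 3, 9, 10, 11, 12, 0] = (0 8 3 4 13)(1 5 7 2)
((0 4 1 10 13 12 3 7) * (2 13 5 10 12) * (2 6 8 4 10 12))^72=(13)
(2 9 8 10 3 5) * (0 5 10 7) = (0 5 2 9 8 7)(3 10) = [5, 1, 9, 10, 4, 2, 6, 0, 7, 8, 3]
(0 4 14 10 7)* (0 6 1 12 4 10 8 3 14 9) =[10, 12, 2, 14, 9, 5, 1, 6, 3, 0, 7, 11, 4, 13, 8] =(0 10 7 6 1 12 4 9)(3 14 8)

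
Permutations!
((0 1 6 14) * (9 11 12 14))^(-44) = (0 12 9 1 14 11 6)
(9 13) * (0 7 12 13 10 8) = (0 7 12 13 9 10 8) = [7, 1, 2, 3, 4, 5, 6, 12, 0, 10, 8, 11, 13, 9]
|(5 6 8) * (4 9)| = 6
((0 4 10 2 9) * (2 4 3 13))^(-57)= ((0 3 13 2 9)(4 10))^(-57)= (0 2 3 9 13)(4 10)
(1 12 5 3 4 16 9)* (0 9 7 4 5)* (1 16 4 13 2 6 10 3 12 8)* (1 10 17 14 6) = [9, 8, 1, 5, 4, 12, 17, 13, 10, 16, 3, 11, 0, 2, 6, 15, 7, 14] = (0 9 16 7 13 2 1 8 10 3 5 12)(6 17 14)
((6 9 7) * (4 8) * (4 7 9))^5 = (9)(4 8 7 6)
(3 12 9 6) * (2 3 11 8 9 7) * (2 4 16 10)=(2 3 12 7 4 16 10)(6 11 8 9)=[0, 1, 3, 12, 16, 5, 11, 4, 9, 6, 2, 8, 7, 13, 14, 15, 10]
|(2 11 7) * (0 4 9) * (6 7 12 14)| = |(0 4 9)(2 11 12 14 6 7)| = 6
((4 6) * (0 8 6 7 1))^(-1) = ((0 8 6 4 7 1))^(-1) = (0 1 7 4 6 8)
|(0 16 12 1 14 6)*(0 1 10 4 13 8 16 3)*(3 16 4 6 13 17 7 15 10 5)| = 10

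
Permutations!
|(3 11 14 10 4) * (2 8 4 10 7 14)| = 10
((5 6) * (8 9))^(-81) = (5 6)(8 9)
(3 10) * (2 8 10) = (2 8 10 3) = [0, 1, 8, 2, 4, 5, 6, 7, 10, 9, 3]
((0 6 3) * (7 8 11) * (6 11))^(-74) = ((0 11 7 8 6 3))^(-74) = (0 6 7)(3 8 11)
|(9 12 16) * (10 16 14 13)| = |(9 12 14 13 10 16)| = 6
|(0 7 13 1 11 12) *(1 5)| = 7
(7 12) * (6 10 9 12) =(6 10 9 12 7) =[0, 1, 2, 3, 4, 5, 10, 6, 8, 12, 9, 11, 7]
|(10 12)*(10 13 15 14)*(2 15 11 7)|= |(2 15 14 10 12 13 11 7)|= 8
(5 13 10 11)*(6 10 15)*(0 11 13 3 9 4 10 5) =[11, 1, 2, 9, 10, 3, 5, 7, 8, 4, 13, 0, 12, 15, 14, 6] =(0 11)(3 9 4 10 13 15 6 5)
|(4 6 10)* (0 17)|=|(0 17)(4 6 10)|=6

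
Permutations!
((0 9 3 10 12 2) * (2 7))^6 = (0 2 7 12 10 3 9)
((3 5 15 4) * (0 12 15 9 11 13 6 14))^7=((0 12 15 4 3 5 9 11 13 6 14))^7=(0 11 4 14 9 15 6 5 12 13 3)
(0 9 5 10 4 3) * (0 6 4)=(0 9 5 10)(3 6 4)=[9, 1, 2, 6, 3, 10, 4, 7, 8, 5, 0]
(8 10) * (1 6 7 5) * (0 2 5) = [2, 6, 5, 3, 4, 1, 7, 0, 10, 9, 8] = (0 2 5 1 6 7)(8 10)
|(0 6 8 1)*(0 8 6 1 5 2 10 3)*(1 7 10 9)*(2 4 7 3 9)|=|(0 3)(1 8 5 4 7 10 9)|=14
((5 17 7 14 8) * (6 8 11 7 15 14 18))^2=(5 15 11 18 8 17 14 7 6)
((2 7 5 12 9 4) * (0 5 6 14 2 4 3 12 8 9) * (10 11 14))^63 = (0 9)(2 10)(3 5)(6 14)(7 11)(8 12)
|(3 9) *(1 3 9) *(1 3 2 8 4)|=4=|(9)(1 2 8 4)|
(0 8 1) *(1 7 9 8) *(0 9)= (0 1 9 8 7)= [1, 9, 2, 3, 4, 5, 6, 0, 7, 8]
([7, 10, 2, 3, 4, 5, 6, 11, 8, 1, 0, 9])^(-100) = [11, 0, 2, 3, 4, 5, 6, 9, 8, 10, 7, 1]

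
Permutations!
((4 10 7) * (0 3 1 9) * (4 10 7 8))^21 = ((0 3 1 9)(4 7 10 8))^21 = (0 3 1 9)(4 7 10 8)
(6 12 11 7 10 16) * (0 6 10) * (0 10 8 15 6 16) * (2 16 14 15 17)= (0 14 15 6 12 11 7 10)(2 16 8 17)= [14, 1, 16, 3, 4, 5, 12, 10, 17, 9, 0, 7, 11, 13, 15, 6, 8, 2]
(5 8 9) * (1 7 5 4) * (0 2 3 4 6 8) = (0 2 3 4 1 7 5)(6 8 9) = [2, 7, 3, 4, 1, 0, 8, 5, 9, 6]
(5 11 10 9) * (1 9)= (1 9 5 11 10)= [0, 9, 2, 3, 4, 11, 6, 7, 8, 5, 1, 10]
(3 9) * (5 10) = [0, 1, 2, 9, 4, 10, 6, 7, 8, 3, 5] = (3 9)(5 10)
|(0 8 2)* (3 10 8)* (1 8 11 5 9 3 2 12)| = |(0 2)(1 8 12)(3 10 11 5 9)| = 30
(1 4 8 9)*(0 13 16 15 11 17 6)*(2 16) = (0 13 2 16 15 11 17 6)(1 4 8 9) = [13, 4, 16, 3, 8, 5, 0, 7, 9, 1, 10, 17, 12, 2, 14, 11, 15, 6]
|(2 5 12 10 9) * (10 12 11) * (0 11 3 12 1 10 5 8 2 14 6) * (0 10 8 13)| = |(0 11 5 3 12 1 8 2 13)(6 10 9 14)| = 36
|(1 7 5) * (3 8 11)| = 3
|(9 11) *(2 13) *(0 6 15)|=|(0 6 15)(2 13)(9 11)|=6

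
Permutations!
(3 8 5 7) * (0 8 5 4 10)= (0 8 4 10)(3 5 7)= [8, 1, 2, 5, 10, 7, 6, 3, 4, 9, 0]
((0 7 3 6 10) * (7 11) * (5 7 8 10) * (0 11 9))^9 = (11)(0 9)(3 6 5 7)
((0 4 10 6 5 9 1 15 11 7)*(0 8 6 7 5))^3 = (0 7)(1 5 15 9 11)(4 8)(6 10)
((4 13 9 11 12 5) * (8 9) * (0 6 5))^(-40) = ((0 6 5 4 13 8 9 11 12))^(-40) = (0 8 6 9 5 11 4 12 13)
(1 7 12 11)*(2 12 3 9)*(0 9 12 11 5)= [9, 7, 11, 12, 4, 0, 6, 3, 8, 2, 10, 1, 5]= (0 9 2 11 1 7 3 12 5)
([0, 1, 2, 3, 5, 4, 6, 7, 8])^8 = [0, 1, 2, 3, 4, 5, 6, 7, 8]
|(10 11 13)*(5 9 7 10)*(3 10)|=|(3 10 11 13 5 9 7)|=7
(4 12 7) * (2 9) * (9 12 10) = [0, 1, 12, 3, 10, 5, 6, 4, 8, 2, 9, 11, 7] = (2 12 7 4 10 9)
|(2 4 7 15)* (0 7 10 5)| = |(0 7 15 2 4 10 5)| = 7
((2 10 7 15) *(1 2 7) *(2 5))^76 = (15)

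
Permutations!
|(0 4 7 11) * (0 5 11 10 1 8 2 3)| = |(0 4 7 10 1 8 2 3)(5 11)| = 8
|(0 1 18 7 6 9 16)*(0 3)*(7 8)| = |(0 1 18 8 7 6 9 16 3)| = 9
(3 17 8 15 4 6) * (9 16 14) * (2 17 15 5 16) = (2 17 8 5 16 14 9)(3 15 4 6) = [0, 1, 17, 15, 6, 16, 3, 7, 5, 2, 10, 11, 12, 13, 9, 4, 14, 8]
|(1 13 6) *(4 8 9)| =3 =|(1 13 6)(4 8 9)|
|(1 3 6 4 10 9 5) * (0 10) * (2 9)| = 9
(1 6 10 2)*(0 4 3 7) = (0 4 3 7)(1 6 10 2) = [4, 6, 1, 7, 3, 5, 10, 0, 8, 9, 2]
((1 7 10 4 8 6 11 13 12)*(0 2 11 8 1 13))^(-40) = ((0 2 11)(1 7 10 4)(6 8)(12 13))^(-40) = (13)(0 11 2)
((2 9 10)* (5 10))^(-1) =(2 10 5 9)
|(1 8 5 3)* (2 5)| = 5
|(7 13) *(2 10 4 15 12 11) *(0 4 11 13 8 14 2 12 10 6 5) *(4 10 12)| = 13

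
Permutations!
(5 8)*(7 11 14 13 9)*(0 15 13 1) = [15, 0, 2, 3, 4, 8, 6, 11, 5, 7, 10, 14, 12, 9, 1, 13] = (0 15 13 9 7 11 14 1)(5 8)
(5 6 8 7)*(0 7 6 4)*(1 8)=[7, 8, 2, 3, 0, 4, 1, 5, 6]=(0 7 5 4)(1 8 6)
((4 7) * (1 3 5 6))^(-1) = (1 6 5 3)(4 7)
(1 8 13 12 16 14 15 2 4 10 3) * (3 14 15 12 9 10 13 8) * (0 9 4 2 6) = (0 9 10 14 12 16 15 6)(1 3)(4 13) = [9, 3, 2, 1, 13, 5, 0, 7, 8, 10, 14, 11, 16, 4, 12, 6, 15]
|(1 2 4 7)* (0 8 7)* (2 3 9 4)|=7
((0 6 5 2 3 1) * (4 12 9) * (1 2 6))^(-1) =((0 1)(2 3)(4 12 9)(5 6))^(-1) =(0 1)(2 3)(4 9 12)(5 6)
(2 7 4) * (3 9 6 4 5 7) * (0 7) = [7, 1, 3, 9, 2, 0, 4, 5, 8, 6] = (0 7 5)(2 3 9 6 4)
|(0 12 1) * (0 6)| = |(0 12 1 6)| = 4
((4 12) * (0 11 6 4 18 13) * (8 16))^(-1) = ((0 11 6 4 12 18 13)(8 16))^(-1) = (0 13 18 12 4 6 11)(8 16)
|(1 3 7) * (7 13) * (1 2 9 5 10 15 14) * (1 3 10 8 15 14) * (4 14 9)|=|(1 10 9 5 8 15)(2 4 14 3 13 7)|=6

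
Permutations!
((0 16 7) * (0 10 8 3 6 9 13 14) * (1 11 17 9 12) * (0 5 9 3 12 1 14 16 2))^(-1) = ((0 2)(1 11 17 3 6)(5 9 13 16 7 10 8 12 14))^(-1) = (0 2)(1 6 3 17 11)(5 14 12 8 10 7 16 13 9)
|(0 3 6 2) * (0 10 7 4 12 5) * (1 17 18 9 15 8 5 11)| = 16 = |(0 3 6 2 10 7 4 12 11 1 17 18 9 15 8 5)|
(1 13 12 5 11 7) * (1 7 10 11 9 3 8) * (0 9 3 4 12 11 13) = [9, 0, 2, 8, 12, 3, 6, 7, 1, 4, 13, 10, 5, 11] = (0 9 4 12 5 3 8 1)(10 13 11)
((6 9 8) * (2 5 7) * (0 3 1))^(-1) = (0 1 3)(2 7 5)(6 8 9)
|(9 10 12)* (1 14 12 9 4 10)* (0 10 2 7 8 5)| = |(0 10 9 1 14 12 4 2 7 8 5)| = 11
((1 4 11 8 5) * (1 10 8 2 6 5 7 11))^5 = (1 4)(2 7 10 6 11 8 5)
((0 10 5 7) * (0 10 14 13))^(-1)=((0 14 13)(5 7 10))^(-1)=(0 13 14)(5 10 7)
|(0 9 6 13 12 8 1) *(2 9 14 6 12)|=9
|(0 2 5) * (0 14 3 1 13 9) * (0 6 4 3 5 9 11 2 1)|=|(0 1 13 11 2 9 6 4 3)(5 14)|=18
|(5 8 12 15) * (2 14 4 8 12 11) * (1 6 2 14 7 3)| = |(1 6 2 7 3)(4 8 11 14)(5 12 15)| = 60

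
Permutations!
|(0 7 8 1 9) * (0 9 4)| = 5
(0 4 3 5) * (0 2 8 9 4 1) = [1, 0, 8, 5, 3, 2, 6, 7, 9, 4] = (0 1)(2 8 9 4 3 5)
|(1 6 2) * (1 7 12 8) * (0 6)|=|(0 6 2 7 12 8 1)|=7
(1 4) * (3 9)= (1 4)(3 9)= [0, 4, 2, 9, 1, 5, 6, 7, 8, 3]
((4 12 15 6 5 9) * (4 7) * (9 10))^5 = (4 10 15 7 5 12 9 6)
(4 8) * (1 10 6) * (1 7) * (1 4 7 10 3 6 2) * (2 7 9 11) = (1 3 6 10 7 4 8 9 11 2) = [0, 3, 1, 6, 8, 5, 10, 4, 9, 11, 7, 2]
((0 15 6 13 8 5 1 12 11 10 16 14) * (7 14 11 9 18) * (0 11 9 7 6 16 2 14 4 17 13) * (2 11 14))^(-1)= (0 6 18 9 16 15)(1 5 8 13 17 4 7 12)(10 11)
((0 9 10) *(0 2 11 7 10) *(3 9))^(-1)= ((0 3 9)(2 11 7 10))^(-1)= (0 9 3)(2 10 7 11)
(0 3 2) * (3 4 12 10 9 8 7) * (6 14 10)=(0 4 12 6 14 10 9 8 7 3 2)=[4, 1, 0, 2, 12, 5, 14, 3, 7, 8, 9, 11, 6, 13, 10]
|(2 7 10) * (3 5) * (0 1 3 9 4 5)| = |(0 1 3)(2 7 10)(4 5 9)| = 3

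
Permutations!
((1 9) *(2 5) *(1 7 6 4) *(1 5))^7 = ((1 9 7 6 4 5 2))^7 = (9)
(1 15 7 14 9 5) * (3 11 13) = (1 15 7 14 9 5)(3 11 13) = [0, 15, 2, 11, 4, 1, 6, 14, 8, 5, 10, 13, 12, 3, 9, 7]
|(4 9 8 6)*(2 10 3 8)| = |(2 10 3 8 6 4 9)| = 7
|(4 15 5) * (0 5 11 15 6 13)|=10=|(0 5 4 6 13)(11 15)|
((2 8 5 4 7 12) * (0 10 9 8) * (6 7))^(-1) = ((0 10 9 8 5 4 6 7 12 2))^(-1) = (0 2 12 7 6 4 5 8 9 10)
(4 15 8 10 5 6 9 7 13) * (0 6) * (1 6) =[1, 6, 2, 3, 15, 0, 9, 13, 10, 7, 5, 11, 12, 4, 14, 8] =(0 1 6 9 7 13 4 15 8 10 5)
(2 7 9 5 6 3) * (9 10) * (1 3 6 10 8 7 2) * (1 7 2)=(1 3 7 8 2)(5 10 9)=[0, 3, 1, 7, 4, 10, 6, 8, 2, 5, 9]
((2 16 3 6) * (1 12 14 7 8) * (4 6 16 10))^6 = (16)(1 12 14 7 8)(2 4)(6 10) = ((1 12 14 7 8)(2 10 4 6)(3 16))^6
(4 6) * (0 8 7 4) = (0 8 7 4 6) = [8, 1, 2, 3, 6, 5, 0, 4, 7]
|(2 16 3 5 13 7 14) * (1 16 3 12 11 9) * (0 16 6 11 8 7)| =|(0 16 12 8 7 14 2 3 5 13)(1 6 11 9)| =20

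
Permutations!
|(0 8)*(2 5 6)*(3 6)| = |(0 8)(2 5 3 6)| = 4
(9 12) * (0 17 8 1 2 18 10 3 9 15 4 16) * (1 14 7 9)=(0 17 8 14 7 9 12 15 4 16)(1 2 18 10 3)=[17, 2, 18, 1, 16, 5, 6, 9, 14, 12, 3, 11, 15, 13, 7, 4, 0, 8, 10]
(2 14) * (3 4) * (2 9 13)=(2 14 9 13)(3 4)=[0, 1, 14, 4, 3, 5, 6, 7, 8, 13, 10, 11, 12, 2, 9]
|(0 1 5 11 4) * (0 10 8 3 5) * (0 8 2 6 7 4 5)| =20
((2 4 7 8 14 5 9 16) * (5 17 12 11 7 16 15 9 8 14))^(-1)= ((2 4 16)(5 8)(7 14 17 12 11)(9 15))^(-1)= (2 16 4)(5 8)(7 11 12 17 14)(9 15)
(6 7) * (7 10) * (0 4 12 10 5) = [4, 1, 2, 3, 12, 0, 5, 6, 8, 9, 7, 11, 10] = (0 4 12 10 7 6 5)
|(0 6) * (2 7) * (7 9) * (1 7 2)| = |(0 6)(1 7)(2 9)| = 2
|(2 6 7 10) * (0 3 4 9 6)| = 8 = |(0 3 4 9 6 7 10 2)|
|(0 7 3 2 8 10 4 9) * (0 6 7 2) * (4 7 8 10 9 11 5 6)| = 30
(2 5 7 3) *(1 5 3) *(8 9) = (1 5 7)(2 3)(8 9) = [0, 5, 3, 2, 4, 7, 6, 1, 9, 8]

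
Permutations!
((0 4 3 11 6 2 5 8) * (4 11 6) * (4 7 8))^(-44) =((0 11 7 8)(2 5 4 3 6))^(-44) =(11)(2 5 4 3 6)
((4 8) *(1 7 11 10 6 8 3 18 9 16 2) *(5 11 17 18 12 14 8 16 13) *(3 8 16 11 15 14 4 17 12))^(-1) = (1 2 16 14 15 5 13 9 18 17 8 4 12 7)(6 10 11)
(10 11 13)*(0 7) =[7, 1, 2, 3, 4, 5, 6, 0, 8, 9, 11, 13, 12, 10] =(0 7)(10 11 13)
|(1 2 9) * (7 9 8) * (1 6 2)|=5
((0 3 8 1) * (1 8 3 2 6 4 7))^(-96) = ((8)(0 2 6 4 7 1))^(-96) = (8)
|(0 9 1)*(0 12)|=4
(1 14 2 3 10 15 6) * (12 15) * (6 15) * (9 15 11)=(1 14 2 3 10 12 6)(9 15 11)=[0, 14, 3, 10, 4, 5, 1, 7, 8, 15, 12, 9, 6, 13, 2, 11]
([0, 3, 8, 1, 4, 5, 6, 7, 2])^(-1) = [0, 3, 8, 1, 4, 5, 6, 7, 2]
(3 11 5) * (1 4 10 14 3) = (1 4 10 14 3 11 5) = [0, 4, 2, 11, 10, 1, 6, 7, 8, 9, 14, 5, 12, 13, 3]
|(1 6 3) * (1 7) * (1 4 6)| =4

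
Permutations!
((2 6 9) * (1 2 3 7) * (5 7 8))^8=((1 2 6 9 3 8 5 7))^8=(9)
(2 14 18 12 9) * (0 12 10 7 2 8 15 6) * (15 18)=[12, 1, 14, 3, 4, 5, 0, 2, 18, 8, 7, 11, 9, 13, 15, 6, 16, 17, 10]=(0 12 9 8 18 10 7 2 14 15 6)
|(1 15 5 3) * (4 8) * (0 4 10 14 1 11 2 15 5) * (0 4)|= |(1 5 3 11 2 15 4 8 10 14)|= 10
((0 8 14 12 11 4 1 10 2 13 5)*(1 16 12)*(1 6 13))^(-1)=((0 8 14 6 13 5)(1 10 2)(4 16 12 11))^(-1)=(0 5 13 6 14 8)(1 2 10)(4 11 12 16)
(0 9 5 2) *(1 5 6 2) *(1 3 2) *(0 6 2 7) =(0 9 2 6 1 5 3 7) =[9, 5, 6, 7, 4, 3, 1, 0, 8, 2]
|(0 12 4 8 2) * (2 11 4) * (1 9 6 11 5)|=|(0 12 2)(1 9 6 11 4 8 5)|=21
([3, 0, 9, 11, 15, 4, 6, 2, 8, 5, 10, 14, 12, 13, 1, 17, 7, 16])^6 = (0 3 11 14 1)(2 16 15 5)(4 9 7 17)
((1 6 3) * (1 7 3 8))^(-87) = (8)(3 7)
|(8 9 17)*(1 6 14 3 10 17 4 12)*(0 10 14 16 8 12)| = 10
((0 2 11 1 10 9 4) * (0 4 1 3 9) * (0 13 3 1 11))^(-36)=(13)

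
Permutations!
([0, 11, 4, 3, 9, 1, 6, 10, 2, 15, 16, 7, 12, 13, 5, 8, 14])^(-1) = [0, 5, 8, 3, 2, 14, 6, 11, 15, 4, 7, 1, 12, 13, 16, 9, 10]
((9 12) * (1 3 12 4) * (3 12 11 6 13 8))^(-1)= ((1 12 9 4)(3 11 6 13 8))^(-1)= (1 4 9 12)(3 8 13 6 11)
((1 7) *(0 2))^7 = (0 2)(1 7)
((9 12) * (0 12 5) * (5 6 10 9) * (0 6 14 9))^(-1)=(0 10 6 5 12)(9 14)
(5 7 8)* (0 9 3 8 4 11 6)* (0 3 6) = (0 9 6 3 8 5 7 4 11) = [9, 1, 2, 8, 11, 7, 3, 4, 5, 6, 10, 0]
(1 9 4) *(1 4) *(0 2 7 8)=(0 2 7 8)(1 9)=[2, 9, 7, 3, 4, 5, 6, 8, 0, 1]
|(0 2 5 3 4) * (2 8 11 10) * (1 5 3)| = 14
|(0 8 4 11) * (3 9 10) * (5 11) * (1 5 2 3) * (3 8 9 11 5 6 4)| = |(0 9 10 1 6 4 2 8 3 11)| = 10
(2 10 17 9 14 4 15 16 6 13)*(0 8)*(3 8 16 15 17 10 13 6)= [16, 1, 13, 8, 17, 5, 6, 7, 0, 14, 10, 11, 12, 2, 4, 15, 3, 9]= (0 16 3 8)(2 13)(4 17 9 14)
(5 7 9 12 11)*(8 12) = [0, 1, 2, 3, 4, 7, 6, 9, 12, 8, 10, 5, 11] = (5 7 9 8 12 11)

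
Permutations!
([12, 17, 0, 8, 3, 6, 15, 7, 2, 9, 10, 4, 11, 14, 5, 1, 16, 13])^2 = (0 11 3 2 12 4 8)(1 13 5 15 17 14 6)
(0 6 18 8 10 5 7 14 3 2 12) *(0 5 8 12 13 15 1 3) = (0 6 18 12 5 7 14)(1 3 2 13 15)(8 10) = [6, 3, 13, 2, 4, 7, 18, 14, 10, 9, 8, 11, 5, 15, 0, 1, 16, 17, 12]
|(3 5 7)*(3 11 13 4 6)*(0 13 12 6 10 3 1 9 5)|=|(0 13 4 10 3)(1 9 5 7 11 12 6)|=35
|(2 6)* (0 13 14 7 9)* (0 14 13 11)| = 6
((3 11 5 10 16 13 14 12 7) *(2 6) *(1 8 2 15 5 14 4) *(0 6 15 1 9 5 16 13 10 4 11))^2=(0 1 2 16 13 14 7)(3 6 8 15 10 11 12)(4 5 9)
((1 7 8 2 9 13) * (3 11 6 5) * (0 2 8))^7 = (0 2 9 13 1 7)(3 5 6 11)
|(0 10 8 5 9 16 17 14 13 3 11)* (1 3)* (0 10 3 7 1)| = 22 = |(0 3 11 10 8 5 9 16 17 14 13)(1 7)|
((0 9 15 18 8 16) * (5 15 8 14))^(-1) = (0 16 8 9)(5 14 18 15)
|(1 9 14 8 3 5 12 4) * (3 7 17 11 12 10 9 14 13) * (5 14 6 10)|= |(1 6 10 9 13 3 14 8 7 17 11 12 4)|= 13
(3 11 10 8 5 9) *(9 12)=(3 11 10 8 5 12 9)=[0, 1, 2, 11, 4, 12, 6, 7, 5, 3, 8, 10, 9]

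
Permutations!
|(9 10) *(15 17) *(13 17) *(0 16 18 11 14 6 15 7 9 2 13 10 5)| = 14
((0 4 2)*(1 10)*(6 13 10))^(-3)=(1 6 13 10)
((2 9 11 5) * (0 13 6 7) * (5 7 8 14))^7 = ((0 13 6 8 14 5 2 9 11 7))^7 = (0 9 14 13 11 5 6 7 2 8)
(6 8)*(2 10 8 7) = (2 10 8 6 7) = [0, 1, 10, 3, 4, 5, 7, 2, 6, 9, 8]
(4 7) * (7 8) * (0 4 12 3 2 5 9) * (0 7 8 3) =(0 4 3 2 5 9 7 12) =[4, 1, 5, 2, 3, 9, 6, 12, 8, 7, 10, 11, 0]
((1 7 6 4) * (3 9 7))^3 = (1 7)(3 6)(4 9)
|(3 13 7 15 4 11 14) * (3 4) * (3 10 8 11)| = 9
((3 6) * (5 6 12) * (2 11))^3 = (2 11)(3 6 5 12)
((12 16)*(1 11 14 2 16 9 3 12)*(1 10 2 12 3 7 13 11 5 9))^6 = (16)(1 14 13 9)(5 12 11 7)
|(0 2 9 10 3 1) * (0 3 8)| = |(0 2 9 10 8)(1 3)| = 10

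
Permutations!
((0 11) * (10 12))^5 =((0 11)(10 12))^5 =(0 11)(10 12)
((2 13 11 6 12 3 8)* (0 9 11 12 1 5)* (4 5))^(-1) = (0 5 4 1 6 11 9)(2 8 3 12 13)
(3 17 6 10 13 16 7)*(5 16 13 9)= (3 17 6 10 9 5 16 7)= [0, 1, 2, 17, 4, 16, 10, 3, 8, 5, 9, 11, 12, 13, 14, 15, 7, 6]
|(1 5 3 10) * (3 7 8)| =6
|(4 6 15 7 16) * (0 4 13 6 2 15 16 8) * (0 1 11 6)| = 11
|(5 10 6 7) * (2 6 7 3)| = |(2 6 3)(5 10 7)| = 3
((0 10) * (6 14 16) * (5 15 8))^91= (0 10)(5 15 8)(6 14 16)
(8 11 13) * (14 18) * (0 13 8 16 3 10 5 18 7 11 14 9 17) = [13, 1, 2, 10, 4, 18, 6, 11, 14, 17, 5, 8, 12, 16, 7, 15, 3, 0, 9] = (0 13 16 3 10 5 18 9 17)(7 11 8 14)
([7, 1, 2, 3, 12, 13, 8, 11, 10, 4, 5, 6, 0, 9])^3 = [6, 1, 2, 3, 7, 4, 5, 8, 13, 0, 9, 10, 11, 12]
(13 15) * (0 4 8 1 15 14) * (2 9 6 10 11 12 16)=(0 4 8 1 15 13 14)(2 9 6 10 11 12 16)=[4, 15, 9, 3, 8, 5, 10, 7, 1, 6, 11, 12, 16, 14, 0, 13, 2]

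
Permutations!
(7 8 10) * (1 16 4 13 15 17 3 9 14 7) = (1 16 4 13 15 17 3 9 14 7 8 10) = [0, 16, 2, 9, 13, 5, 6, 8, 10, 14, 1, 11, 12, 15, 7, 17, 4, 3]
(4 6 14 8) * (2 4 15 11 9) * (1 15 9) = (1 15 11)(2 4 6 14 8 9) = [0, 15, 4, 3, 6, 5, 14, 7, 9, 2, 10, 1, 12, 13, 8, 11]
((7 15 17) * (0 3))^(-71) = (0 3)(7 15 17)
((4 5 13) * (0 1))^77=(0 1)(4 13 5)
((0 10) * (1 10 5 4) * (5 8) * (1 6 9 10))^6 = (0 10 9 6 4 5 8) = ((0 8 5 4 6 9 10))^6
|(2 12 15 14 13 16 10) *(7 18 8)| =|(2 12 15 14 13 16 10)(7 18 8)| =21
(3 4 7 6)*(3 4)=(4 7 6)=[0, 1, 2, 3, 7, 5, 4, 6]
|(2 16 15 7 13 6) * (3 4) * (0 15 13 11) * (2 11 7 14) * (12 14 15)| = 8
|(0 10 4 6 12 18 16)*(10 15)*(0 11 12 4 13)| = |(0 15 10 13)(4 6)(11 12 18 16)| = 4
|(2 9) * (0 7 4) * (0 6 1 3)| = 6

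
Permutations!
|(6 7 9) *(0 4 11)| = 3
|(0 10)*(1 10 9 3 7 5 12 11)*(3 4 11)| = 12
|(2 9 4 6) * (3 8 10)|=12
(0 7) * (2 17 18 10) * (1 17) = (0 7)(1 17 18 10 2) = [7, 17, 1, 3, 4, 5, 6, 0, 8, 9, 2, 11, 12, 13, 14, 15, 16, 18, 10]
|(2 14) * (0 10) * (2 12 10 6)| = 6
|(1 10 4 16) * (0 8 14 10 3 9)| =|(0 8 14 10 4 16 1 3 9)| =9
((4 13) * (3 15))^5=(3 15)(4 13)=((3 15)(4 13))^5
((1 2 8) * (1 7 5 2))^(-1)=((2 8 7 5))^(-1)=(2 5 7 8)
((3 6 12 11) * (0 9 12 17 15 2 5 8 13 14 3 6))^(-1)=((0 9 12 11 6 17 15 2 5 8 13 14 3))^(-1)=(0 3 14 13 8 5 2 15 17 6 11 12 9)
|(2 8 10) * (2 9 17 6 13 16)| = 8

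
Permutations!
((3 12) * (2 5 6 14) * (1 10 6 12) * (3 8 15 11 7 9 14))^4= (2 15 14 8 9 12 7 5 11)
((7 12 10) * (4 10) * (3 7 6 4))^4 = ((3 7 12)(4 10 6))^4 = (3 7 12)(4 10 6)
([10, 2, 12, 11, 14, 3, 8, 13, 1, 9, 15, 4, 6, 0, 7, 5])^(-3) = [14, 12, 6, 10, 5, 0, 1, 11, 2, 9, 7, 15, 8, 4, 3, 13]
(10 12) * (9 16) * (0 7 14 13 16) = [7, 1, 2, 3, 4, 5, 6, 14, 8, 0, 12, 11, 10, 16, 13, 15, 9] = (0 7 14 13 16 9)(10 12)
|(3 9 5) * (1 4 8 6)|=|(1 4 8 6)(3 9 5)|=12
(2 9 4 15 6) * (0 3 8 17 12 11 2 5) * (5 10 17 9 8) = (0 3 5)(2 8 9 4 15 6 10 17 12 11) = [3, 1, 8, 5, 15, 0, 10, 7, 9, 4, 17, 2, 11, 13, 14, 6, 16, 12]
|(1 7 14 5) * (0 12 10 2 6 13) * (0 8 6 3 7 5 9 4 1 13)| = |(0 12 10 2 3 7 14 9 4 1 5 13 8 6)| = 14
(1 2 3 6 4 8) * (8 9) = [0, 2, 3, 6, 9, 5, 4, 7, 1, 8] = (1 2 3 6 4 9 8)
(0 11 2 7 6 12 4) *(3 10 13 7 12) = (0 11 2 12 4)(3 10 13 7 6) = [11, 1, 12, 10, 0, 5, 3, 6, 8, 9, 13, 2, 4, 7]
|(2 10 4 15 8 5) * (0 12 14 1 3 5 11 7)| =|(0 12 14 1 3 5 2 10 4 15 8 11 7)| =13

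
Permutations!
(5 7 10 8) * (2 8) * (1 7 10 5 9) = (1 7 5 10 2 8 9) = [0, 7, 8, 3, 4, 10, 6, 5, 9, 1, 2]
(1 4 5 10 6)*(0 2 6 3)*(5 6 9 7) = (0 2 9 7 5 10 3)(1 4 6) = [2, 4, 9, 0, 6, 10, 1, 5, 8, 7, 3]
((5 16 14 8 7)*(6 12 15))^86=((5 16 14 8 7)(6 12 15))^86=(5 16 14 8 7)(6 15 12)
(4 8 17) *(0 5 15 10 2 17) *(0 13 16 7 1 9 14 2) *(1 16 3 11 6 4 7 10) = (0 5 15 1 9 14 2 17 7 16 10)(3 11 6 4 8 13) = [5, 9, 17, 11, 8, 15, 4, 16, 13, 14, 0, 6, 12, 3, 2, 1, 10, 7]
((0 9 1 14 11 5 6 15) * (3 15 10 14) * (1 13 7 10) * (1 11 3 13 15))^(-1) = (0 15 9)(1 3 14 10 7 13)(5 11 6)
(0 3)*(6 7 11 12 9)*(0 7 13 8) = (0 3 7 11 12 9 6 13 8) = [3, 1, 2, 7, 4, 5, 13, 11, 0, 6, 10, 12, 9, 8]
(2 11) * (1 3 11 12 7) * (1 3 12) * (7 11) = (1 12 11 2)(3 7) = [0, 12, 1, 7, 4, 5, 6, 3, 8, 9, 10, 2, 11]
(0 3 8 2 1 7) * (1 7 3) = [1, 3, 7, 8, 4, 5, 6, 0, 2] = (0 1 3 8 2 7)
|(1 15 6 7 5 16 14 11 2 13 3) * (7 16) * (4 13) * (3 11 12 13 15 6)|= |(1 6 16 14 12 13 11 2 4 15 3)(5 7)|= 22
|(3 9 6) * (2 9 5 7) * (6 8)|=|(2 9 8 6 3 5 7)|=7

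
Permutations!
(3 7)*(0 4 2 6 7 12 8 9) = [4, 1, 6, 12, 2, 5, 7, 3, 9, 0, 10, 11, 8] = (0 4 2 6 7 3 12 8 9)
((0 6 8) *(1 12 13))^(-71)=((0 6 8)(1 12 13))^(-71)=(0 6 8)(1 12 13)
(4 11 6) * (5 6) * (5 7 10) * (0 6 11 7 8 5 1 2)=[6, 2, 0, 3, 7, 11, 4, 10, 5, 9, 1, 8]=(0 6 4 7 10 1 2)(5 11 8)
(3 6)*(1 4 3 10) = [0, 4, 2, 6, 3, 5, 10, 7, 8, 9, 1] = (1 4 3 6 10)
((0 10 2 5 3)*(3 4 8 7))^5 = ((0 10 2 5 4 8 7 3))^5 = (0 8 2 3 4 10 7 5)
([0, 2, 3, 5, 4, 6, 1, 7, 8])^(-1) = (8)(1 6 5 3 2)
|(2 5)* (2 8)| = 3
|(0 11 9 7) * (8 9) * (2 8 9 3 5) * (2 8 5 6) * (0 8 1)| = |(0 11 9 7 8 3 6 2 5 1)| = 10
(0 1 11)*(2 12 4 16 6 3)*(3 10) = (0 1 11)(2 12 4 16 6 10 3) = [1, 11, 12, 2, 16, 5, 10, 7, 8, 9, 3, 0, 4, 13, 14, 15, 6]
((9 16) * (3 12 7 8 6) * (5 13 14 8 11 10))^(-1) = (3 6 8 14 13 5 10 11 7 12)(9 16)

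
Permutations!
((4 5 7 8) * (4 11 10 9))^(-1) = (4 9 10 11 8 7 5)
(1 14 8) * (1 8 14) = (14) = [0, 1, 2, 3, 4, 5, 6, 7, 8, 9, 10, 11, 12, 13, 14]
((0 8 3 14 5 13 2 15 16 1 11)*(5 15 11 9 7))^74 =((0 8 3 14 15 16 1 9 7 5 13 2 11))^74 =(0 5 16 8 13 1 3 2 9 14 11 7 15)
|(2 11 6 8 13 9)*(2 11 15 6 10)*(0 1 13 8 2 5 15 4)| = 11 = |(0 1 13 9 11 10 5 15 6 2 4)|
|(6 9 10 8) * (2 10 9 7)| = 5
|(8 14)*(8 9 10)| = 4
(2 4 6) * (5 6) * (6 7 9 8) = (2 4 5 7 9 8 6) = [0, 1, 4, 3, 5, 7, 2, 9, 6, 8]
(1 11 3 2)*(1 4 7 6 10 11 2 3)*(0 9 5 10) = (0 9 5 10 11 1 2 4 7 6) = [9, 2, 4, 3, 7, 10, 0, 6, 8, 5, 11, 1]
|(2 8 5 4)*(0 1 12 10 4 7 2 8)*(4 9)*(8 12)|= |(0 1 8 5 7 2)(4 12 10 9)|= 12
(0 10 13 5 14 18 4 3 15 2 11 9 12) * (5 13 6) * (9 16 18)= (0 10 6 5 14 9 12)(2 11 16 18 4 3 15)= [10, 1, 11, 15, 3, 14, 5, 7, 8, 12, 6, 16, 0, 13, 9, 2, 18, 17, 4]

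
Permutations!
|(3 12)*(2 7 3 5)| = |(2 7 3 12 5)| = 5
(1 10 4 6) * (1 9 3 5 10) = (3 5 10 4 6 9) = [0, 1, 2, 5, 6, 10, 9, 7, 8, 3, 4]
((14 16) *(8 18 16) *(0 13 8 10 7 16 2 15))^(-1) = (0 15 2 18 8 13)(7 10 14 16)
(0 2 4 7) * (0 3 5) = (0 2 4 7 3 5) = [2, 1, 4, 5, 7, 0, 6, 3]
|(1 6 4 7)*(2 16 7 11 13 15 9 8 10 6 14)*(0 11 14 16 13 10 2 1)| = |(0 11 10 6 4 14 1 16 7)(2 13 15 9 8)| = 45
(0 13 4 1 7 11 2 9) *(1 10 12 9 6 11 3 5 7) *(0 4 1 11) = [13, 11, 6, 5, 10, 7, 0, 3, 8, 4, 12, 2, 9, 1] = (0 13 1 11 2 6)(3 5 7)(4 10 12 9)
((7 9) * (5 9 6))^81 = ((5 9 7 6))^81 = (5 9 7 6)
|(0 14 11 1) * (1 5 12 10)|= 7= |(0 14 11 5 12 10 1)|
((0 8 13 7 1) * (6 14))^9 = ((0 8 13 7 1)(6 14))^9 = (0 1 7 13 8)(6 14)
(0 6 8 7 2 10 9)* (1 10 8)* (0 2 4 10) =(0 6 1)(2 8 7 4 10 9) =[6, 0, 8, 3, 10, 5, 1, 4, 7, 2, 9]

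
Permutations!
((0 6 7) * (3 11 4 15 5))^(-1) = (0 7 6)(3 5 15 4 11) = ((0 6 7)(3 11 4 15 5))^(-1)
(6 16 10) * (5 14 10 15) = (5 14 10 6 16 15) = [0, 1, 2, 3, 4, 14, 16, 7, 8, 9, 6, 11, 12, 13, 10, 5, 15]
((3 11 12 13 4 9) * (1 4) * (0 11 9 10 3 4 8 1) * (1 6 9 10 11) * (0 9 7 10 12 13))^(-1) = (0 12 3 10 7 6 8 1)(4 9 13 11)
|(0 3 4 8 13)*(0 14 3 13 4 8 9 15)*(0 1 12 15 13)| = 6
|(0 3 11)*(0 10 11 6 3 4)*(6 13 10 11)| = |(0 4)(3 13 10 6)| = 4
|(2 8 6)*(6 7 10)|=5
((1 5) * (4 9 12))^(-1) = (1 5)(4 12 9)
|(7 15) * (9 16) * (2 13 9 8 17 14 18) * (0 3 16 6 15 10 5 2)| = 56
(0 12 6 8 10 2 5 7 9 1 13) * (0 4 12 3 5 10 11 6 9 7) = (0 3 5)(1 13 4 12 9)(2 10)(6 8 11) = [3, 13, 10, 5, 12, 0, 8, 7, 11, 1, 2, 6, 9, 4]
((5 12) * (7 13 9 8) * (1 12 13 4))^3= ((1 12 5 13 9 8 7 4))^3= (1 13 7 12 9 4 5 8)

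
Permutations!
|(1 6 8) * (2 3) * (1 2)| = |(1 6 8 2 3)| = 5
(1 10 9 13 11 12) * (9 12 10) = (1 9 13 11 10 12) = [0, 9, 2, 3, 4, 5, 6, 7, 8, 13, 12, 10, 1, 11]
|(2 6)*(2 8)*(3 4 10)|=3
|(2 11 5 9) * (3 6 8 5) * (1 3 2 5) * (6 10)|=|(1 3 10 6 8)(2 11)(5 9)|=10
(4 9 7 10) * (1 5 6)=(1 5 6)(4 9 7 10)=[0, 5, 2, 3, 9, 6, 1, 10, 8, 7, 4]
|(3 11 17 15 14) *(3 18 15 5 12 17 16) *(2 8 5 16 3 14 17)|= |(2 8 5 12)(3 11)(14 18 15 17 16)|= 20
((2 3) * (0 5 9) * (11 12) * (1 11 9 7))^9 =(0 7 11 9 5 1 12)(2 3)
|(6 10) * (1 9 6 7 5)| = |(1 9 6 10 7 5)| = 6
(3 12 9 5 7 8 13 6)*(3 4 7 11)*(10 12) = (3 10 12 9 5 11)(4 7 8 13 6) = [0, 1, 2, 10, 7, 11, 4, 8, 13, 5, 12, 3, 9, 6]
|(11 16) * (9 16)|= 3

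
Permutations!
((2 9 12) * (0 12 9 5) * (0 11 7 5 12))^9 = (2 12)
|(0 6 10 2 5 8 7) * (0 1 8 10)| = 6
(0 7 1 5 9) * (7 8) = [8, 5, 2, 3, 4, 9, 6, 1, 7, 0] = (0 8 7 1 5 9)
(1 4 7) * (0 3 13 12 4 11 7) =(0 3 13 12 4)(1 11 7) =[3, 11, 2, 13, 0, 5, 6, 1, 8, 9, 10, 7, 4, 12]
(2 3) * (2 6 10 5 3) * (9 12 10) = [0, 1, 2, 6, 4, 3, 9, 7, 8, 12, 5, 11, 10] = (3 6 9 12 10 5)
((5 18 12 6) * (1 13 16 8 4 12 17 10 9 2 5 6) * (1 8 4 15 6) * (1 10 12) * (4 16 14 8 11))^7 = ((1 13 14 8 15 6 10 9 2 5 18 17 12 11 4))^7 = (1 9 4 10 11 6 12 15 17 8 18 14 5 13 2)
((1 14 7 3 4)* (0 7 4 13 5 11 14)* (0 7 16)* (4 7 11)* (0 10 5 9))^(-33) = ((0 16 10 5 4 1 11 14 7 3 13 9))^(-33) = (0 5 11 3)(1 7 9 10)(4 14 13 16)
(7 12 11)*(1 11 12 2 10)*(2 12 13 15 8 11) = (1 2 10)(7 12 13 15 8 11) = [0, 2, 10, 3, 4, 5, 6, 12, 11, 9, 1, 7, 13, 15, 14, 8]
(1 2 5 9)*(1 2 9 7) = [0, 9, 5, 3, 4, 7, 6, 1, 8, 2] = (1 9 2 5 7)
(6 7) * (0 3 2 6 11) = (0 3 2 6 7 11) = [3, 1, 6, 2, 4, 5, 7, 11, 8, 9, 10, 0]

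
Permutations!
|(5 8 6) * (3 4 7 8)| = |(3 4 7 8 6 5)| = 6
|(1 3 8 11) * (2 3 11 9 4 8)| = 6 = |(1 11)(2 3)(4 8 9)|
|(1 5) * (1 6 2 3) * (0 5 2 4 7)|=|(0 5 6 4 7)(1 2 3)|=15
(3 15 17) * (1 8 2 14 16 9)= (1 8 2 14 16 9)(3 15 17)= [0, 8, 14, 15, 4, 5, 6, 7, 2, 1, 10, 11, 12, 13, 16, 17, 9, 3]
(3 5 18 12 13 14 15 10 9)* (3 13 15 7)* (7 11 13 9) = (3 5 18 12 15 10 7)(11 13 14) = [0, 1, 2, 5, 4, 18, 6, 3, 8, 9, 7, 13, 15, 14, 11, 10, 16, 17, 12]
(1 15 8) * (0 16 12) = [16, 15, 2, 3, 4, 5, 6, 7, 1, 9, 10, 11, 0, 13, 14, 8, 12] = (0 16 12)(1 15 8)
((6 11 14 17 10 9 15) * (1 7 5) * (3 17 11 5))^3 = (1 17 15)(3 9 5)(6 7 10)(11 14)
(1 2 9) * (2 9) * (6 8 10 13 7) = (1 9)(6 8 10 13 7) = [0, 9, 2, 3, 4, 5, 8, 6, 10, 1, 13, 11, 12, 7]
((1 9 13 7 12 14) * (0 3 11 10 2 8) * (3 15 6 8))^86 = (0 6)(1 13 12)(2 11)(3 10)(7 14 9)(8 15)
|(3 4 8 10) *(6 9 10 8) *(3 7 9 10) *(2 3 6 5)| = |(2 3 4 5)(6 10 7 9)| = 4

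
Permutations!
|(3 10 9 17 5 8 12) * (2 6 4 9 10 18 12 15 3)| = |(2 6 4 9 17 5 8 15 3 18 12)| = 11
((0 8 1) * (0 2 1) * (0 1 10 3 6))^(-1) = ((0 8 1 2 10 3 6))^(-1) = (0 6 3 10 2 1 8)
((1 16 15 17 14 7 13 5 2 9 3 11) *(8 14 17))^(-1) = (17)(1 11 3 9 2 5 13 7 14 8 15 16) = ((17)(1 16 15 8 14 7 13 5 2 9 3 11))^(-1)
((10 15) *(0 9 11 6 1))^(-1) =(0 1 6 11 9)(10 15)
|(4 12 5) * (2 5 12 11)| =4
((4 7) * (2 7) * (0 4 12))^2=((0 4 2 7 12))^2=(0 2 12 4 7)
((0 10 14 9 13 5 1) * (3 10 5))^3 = (3 9 10 13 14) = ((0 5 1)(3 10 14 9 13))^3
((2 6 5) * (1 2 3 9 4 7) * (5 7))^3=(1 7 6 2)(3 5 4 9)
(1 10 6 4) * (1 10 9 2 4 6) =(1 9 2 4 10) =[0, 9, 4, 3, 10, 5, 6, 7, 8, 2, 1]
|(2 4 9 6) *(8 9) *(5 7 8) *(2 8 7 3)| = |(2 4 5 3)(6 8 9)| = 12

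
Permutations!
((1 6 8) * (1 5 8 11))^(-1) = (1 11 6)(5 8)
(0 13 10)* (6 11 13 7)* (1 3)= [7, 3, 2, 1, 4, 5, 11, 6, 8, 9, 0, 13, 12, 10]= (0 7 6 11 13 10)(1 3)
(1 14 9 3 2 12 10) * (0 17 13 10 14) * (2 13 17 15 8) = (17)(0 15 8 2 12 14 9 3 13 10 1) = [15, 0, 12, 13, 4, 5, 6, 7, 2, 3, 1, 11, 14, 10, 9, 8, 16, 17]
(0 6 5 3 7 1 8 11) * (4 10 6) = (0 4 10 6 5 3 7 1 8 11) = [4, 8, 2, 7, 10, 3, 5, 1, 11, 9, 6, 0]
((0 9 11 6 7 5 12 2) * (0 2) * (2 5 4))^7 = (0 5 4 6 9 12 2 7 11)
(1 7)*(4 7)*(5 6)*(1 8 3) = (1 4 7 8 3)(5 6) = [0, 4, 2, 1, 7, 6, 5, 8, 3]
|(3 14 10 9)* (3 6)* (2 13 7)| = |(2 13 7)(3 14 10 9 6)| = 15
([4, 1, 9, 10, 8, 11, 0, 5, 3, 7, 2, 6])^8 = [5, 1, 8, 0, 11, 2, 7, 10, 6, 3, 4, 9]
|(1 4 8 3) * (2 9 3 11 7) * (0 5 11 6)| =11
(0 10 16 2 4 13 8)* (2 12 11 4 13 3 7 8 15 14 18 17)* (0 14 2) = [10, 1, 13, 7, 3, 5, 6, 8, 14, 9, 16, 4, 11, 15, 18, 2, 12, 0, 17] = (0 10 16 12 11 4 3 7 8 14 18 17)(2 13 15)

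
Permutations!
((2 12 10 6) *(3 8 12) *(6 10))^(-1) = ((2 3 8 12 6))^(-1) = (2 6 12 8 3)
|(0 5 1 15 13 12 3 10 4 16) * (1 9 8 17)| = 13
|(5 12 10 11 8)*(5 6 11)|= 3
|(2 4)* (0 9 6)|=|(0 9 6)(2 4)|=6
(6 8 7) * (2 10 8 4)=(2 10 8 7 6 4)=[0, 1, 10, 3, 2, 5, 4, 6, 7, 9, 8]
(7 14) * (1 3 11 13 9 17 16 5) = (1 3 11 13 9 17 16 5)(7 14) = [0, 3, 2, 11, 4, 1, 6, 14, 8, 17, 10, 13, 12, 9, 7, 15, 5, 16]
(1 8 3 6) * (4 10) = (1 8 3 6)(4 10) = [0, 8, 2, 6, 10, 5, 1, 7, 3, 9, 4]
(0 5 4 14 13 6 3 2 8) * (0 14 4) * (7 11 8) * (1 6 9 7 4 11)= (0 5)(1 6 3 2 4 11 8 14 13 9 7)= [5, 6, 4, 2, 11, 0, 3, 1, 14, 7, 10, 8, 12, 9, 13]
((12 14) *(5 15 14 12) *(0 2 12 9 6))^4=(0 6 9 12 2)(5 15 14)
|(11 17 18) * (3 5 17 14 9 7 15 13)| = 10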